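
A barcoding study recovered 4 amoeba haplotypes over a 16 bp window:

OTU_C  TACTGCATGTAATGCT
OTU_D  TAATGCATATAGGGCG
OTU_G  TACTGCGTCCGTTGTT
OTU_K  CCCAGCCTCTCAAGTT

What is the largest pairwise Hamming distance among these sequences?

Pairwise Hamming distances:
  OTU_C vs OTU_D: 5
  OTU_C vs OTU_G: 6
  OTU_C vs OTU_K: 8
  OTU_D vs OTU_G: 9
  OTU_D vs OTU_K: 11
  OTU_G vs OTU_K: 8
The largest is 11, between OTU_D and OTU_K.

11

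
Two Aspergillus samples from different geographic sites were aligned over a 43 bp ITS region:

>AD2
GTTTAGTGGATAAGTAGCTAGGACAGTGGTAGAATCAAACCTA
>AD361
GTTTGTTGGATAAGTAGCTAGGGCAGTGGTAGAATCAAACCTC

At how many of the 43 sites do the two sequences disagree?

4

Mismatches occur at site 5 (A↔G), site 6 (G↔T), site 23 (A↔G), site 43 (A↔C).
That gives 4 mismatches out of 43 aligned sites, so the Hamming distance is 4.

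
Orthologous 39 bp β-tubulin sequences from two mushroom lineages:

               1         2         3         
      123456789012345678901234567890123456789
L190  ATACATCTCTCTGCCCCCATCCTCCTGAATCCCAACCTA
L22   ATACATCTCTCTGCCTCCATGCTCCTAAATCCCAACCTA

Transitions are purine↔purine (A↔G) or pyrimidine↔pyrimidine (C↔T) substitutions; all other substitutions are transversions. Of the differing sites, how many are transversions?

1

Mismatches occur at site 16 (C/T, transition), site 21 (C/G, transversion), site 27 (G/A, transition).
Of the 3 differences, 2 transitions and 1 transversion, so the answer is 1.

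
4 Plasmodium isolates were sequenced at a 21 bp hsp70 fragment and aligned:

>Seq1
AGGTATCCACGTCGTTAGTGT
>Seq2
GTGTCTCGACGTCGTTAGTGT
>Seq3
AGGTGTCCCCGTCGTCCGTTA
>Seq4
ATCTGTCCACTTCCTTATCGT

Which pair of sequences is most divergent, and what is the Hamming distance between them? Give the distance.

Pairwise Hamming distances:
  Seq1 vs Seq2: 4
  Seq1 vs Seq3: 6
  Seq1 vs Seq4: 7
  Seq2 vs Seq3: 9
  Seq2 vs Seq4: 8
  Seq3 vs Seq4: 11
The largest is 11, between Seq3 and Seq4.

11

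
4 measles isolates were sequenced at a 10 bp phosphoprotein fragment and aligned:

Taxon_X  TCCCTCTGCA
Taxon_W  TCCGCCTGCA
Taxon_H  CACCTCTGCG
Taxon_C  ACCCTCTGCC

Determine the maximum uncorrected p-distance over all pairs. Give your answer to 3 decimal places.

0.500

Pairwise Hamming distances:
  Taxon_X vs Taxon_W: 2
  Taxon_X vs Taxon_H: 3
  Taxon_X vs Taxon_C: 2
  Taxon_W vs Taxon_H: 5
  Taxon_W vs Taxon_C: 4
  Taxon_H vs Taxon_C: 3
The largest is 5 mismatches, between Taxon_W and Taxon_H; p = 5/10 = 0.500.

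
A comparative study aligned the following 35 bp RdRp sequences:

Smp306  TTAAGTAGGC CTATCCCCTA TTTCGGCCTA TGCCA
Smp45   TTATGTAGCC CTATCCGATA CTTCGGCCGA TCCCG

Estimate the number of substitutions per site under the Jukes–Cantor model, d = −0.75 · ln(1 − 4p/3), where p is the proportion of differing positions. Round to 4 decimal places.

Mismatches occur at site 4 (A/T), site 9 (G/C), site 17 (C/G), site 18 (C/A), site 21 (T/C), site 29 (T/G), site 32 (G/C), site 35 (A/G).
p = 8/35 = 0.228571.
d = −0.75 · ln(1 − (4/3)·0.228571) = −0.75 · ln(0.695239) = −0.75 · (-0.363500) = 0.2726.

0.2726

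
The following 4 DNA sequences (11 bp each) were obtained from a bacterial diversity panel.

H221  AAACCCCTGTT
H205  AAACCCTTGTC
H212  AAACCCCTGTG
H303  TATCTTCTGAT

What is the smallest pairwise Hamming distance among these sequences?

1

Pairwise Hamming distances:
  H221 vs H205: 2
  H221 vs H212: 1
  H221 vs H303: 5
  H205 vs H212: 2
  H205 vs H303: 7
  H212 vs H303: 6
The smallest is 1, between H221 and H212.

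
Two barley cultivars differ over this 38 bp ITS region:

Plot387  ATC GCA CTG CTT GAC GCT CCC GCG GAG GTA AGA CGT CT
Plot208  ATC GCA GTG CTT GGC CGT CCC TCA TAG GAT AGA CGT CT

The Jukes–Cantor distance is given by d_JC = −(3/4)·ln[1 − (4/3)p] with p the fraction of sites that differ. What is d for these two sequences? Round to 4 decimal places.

Differing sites — 7:C/G; 14:A/G; 16:G/C; 17:C/G; 22:G/T; 24:G/A; 25:G/T; 29:T/A; 30:A/T.
p = 9/38 = 0.236842.
d = −0.75 · ln(1 − (4/3)·0.236842) = −0.75 · ln(0.684211) = −0.75 · (-0.379489) = 0.2846.

0.2846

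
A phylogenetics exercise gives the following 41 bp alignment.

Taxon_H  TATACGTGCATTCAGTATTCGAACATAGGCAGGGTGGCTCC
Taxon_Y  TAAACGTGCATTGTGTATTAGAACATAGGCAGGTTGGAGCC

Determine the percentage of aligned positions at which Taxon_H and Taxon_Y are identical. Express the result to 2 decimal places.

82.93%

Differing sites — 3:T/A; 13:C/G; 14:A/T; 20:C/A; 34:G/T; 38:C/A; 39:T/G.
34 of the 41 sites match, so the percent identity is 34/41 × 100 = 82.93%.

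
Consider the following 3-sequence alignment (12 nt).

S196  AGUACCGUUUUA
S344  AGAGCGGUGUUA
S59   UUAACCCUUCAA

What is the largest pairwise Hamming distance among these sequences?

8

Pairwise Hamming distances:
  S196 vs S344: 4
  S196 vs S59: 6
  S344 vs S59: 8
The largest is 8, between S344 and S59.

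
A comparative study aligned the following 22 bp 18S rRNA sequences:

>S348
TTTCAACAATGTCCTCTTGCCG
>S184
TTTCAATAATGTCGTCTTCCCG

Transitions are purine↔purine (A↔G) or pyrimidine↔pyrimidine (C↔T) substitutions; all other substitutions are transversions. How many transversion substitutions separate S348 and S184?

2

Mismatches occur at site 7 (C/T, transition), site 14 (C/G, transversion), site 19 (G/C, transversion).
Of the 3 differences, 1 transition and 2 transversions, so the answer is 2.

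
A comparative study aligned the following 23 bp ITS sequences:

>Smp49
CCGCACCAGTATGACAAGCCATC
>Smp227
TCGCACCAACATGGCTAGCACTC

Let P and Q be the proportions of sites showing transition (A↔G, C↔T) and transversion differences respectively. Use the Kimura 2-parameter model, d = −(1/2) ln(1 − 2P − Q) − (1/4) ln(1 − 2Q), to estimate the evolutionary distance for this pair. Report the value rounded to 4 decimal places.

0.4009

Mismatches occur at site 1 (C↔T, transition), site 9 (G↔A, transition), site 10 (T↔C, transition), site 14 (A↔G, transition), site 16 (A↔T, transversion), site 20 (C↔A, transversion), site 21 (A↔C, transversion).
Of the 7 differences, 4 transitions and 3 transversions over 23 sites: P = 4/23 = 0.173913, Q = 3/23 = 0.130435.
d = −0.5·ln(0.521739) − 0.25·ln(0.739130) = −0.5·(-0.650588) − 0.25·(-0.302281) = 0.4009.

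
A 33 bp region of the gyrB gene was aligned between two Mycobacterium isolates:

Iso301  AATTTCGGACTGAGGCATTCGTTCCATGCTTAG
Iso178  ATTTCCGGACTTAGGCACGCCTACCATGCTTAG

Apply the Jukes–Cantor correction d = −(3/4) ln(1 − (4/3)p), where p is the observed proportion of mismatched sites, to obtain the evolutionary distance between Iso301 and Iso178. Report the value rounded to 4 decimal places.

0.2493

Differing sites — 2:A/T; 5:T/C; 12:G/T; 18:T/C; 19:T/G; 21:G/C; 23:T/A.
p = 7/33 = 0.212121.
d = −0.75 · ln(1 − (4/3)·0.212121) = −0.75 · ln(0.717172) = −0.75 · (-0.332440) = 0.2493.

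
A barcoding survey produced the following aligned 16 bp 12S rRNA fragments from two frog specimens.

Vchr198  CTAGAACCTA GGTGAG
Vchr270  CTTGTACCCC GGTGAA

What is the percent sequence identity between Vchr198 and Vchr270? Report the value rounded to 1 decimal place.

68.8%

The sequences differ at positions 3 (A/T), 5 (A/T), 9 (T/C), 10 (A/C), 16 (G/A).
11 of the 16 sites match, so the percent identity is 11/16 × 100 = 68.8%.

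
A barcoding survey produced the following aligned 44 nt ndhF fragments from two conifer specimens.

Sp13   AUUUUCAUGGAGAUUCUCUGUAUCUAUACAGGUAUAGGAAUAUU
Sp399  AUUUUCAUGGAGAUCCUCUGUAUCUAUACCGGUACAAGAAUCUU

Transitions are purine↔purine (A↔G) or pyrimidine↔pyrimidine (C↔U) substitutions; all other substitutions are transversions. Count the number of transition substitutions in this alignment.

3

Mismatches occur at site 15 (U/C, transition), site 30 (A/C, transversion), site 35 (U/C, transition), site 37 (G/A, transition), site 42 (A/C, transversion).
Of the 5 differences, 3 transitions and 2 transversions, so the answer is 3.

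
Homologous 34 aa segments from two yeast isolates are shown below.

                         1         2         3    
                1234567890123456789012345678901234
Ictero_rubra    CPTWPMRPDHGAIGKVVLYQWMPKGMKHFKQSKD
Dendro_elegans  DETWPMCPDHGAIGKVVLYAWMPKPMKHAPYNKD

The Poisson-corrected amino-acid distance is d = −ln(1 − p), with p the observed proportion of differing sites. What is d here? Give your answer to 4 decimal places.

Differing sites — 1:C/D; 2:P/E; 7:R/C; 20:Q/A; 25:G/P; 29:F/A; 30:K/P; 31:Q/Y; 32:S/N.
p = 9/34 = 0.264706.
d = −ln(1 − 0.264706) = −ln(0.735294) = 0.3075.

0.3075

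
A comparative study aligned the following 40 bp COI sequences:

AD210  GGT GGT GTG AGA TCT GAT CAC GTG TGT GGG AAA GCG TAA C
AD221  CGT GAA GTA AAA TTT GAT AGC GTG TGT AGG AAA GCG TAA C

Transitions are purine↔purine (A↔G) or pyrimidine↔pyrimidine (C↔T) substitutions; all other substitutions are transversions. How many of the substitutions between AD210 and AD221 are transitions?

6

Mismatches occur at site 1 (G↔C, transversion), site 5 (G↔A, transition), site 6 (T↔A, transversion), site 9 (G↔A, transition), site 11 (G↔A, transition), site 14 (C↔T, transition), site 19 (C↔A, transversion), site 20 (A↔G, transition), site 28 (G↔A, transition).
Of the 9 differences, 6 transitions and 3 transversions, so the answer is 6.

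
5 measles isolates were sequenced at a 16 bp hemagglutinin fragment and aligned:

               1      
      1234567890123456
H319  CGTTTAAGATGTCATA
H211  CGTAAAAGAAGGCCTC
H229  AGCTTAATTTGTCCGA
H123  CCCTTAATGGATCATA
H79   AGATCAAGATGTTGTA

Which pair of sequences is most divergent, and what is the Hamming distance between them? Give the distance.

Pairwise Hamming distances:
  H319 vs H211: 6
  H319 vs H229: 6
  H319 vs H123: 6
  H319 vs H79: 5
  H211 vs H229: 10
  H211 vs H123: 11
  H211 vs H79: 9
  H229 vs H123: 7
  H229 vs H79: 7
  H123 vs H79: 10
The largest is 11, between H211 and H123.

11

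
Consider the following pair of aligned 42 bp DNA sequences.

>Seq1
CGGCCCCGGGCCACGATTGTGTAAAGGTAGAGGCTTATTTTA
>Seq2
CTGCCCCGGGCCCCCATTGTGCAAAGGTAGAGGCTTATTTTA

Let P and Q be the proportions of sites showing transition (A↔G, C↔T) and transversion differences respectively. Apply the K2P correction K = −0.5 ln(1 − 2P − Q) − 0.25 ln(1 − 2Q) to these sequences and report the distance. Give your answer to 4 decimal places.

0.1019

Differing sites — 2:G/T (Tv); 13:A/C (Tv); 15:G/C (Tv); 22:T/C (Ti).
Of the 4 differences, 1 transition and 3 transversions over 42 sites: P = 1/42 = 0.023810, Q = 3/42 = 0.071429.
d = −0.5·ln(0.880951) − 0.25·ln(0.857142) = −0.5·(-0.126753) − 0.25·(-0.154152) = 0.1019.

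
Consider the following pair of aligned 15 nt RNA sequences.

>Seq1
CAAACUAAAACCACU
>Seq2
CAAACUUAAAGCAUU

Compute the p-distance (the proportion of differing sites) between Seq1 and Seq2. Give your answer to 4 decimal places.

0.2000

Mismatches occur at site 7 (A→U), site 11 (C→G), site 14 (C→U).
There are 3 differences over 15 sites, so p = 3/15 = 0.2000.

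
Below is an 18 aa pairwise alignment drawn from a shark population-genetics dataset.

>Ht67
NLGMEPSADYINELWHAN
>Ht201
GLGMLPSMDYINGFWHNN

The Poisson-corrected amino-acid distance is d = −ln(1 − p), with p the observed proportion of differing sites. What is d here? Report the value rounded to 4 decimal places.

0.4055

Differing sites — 1:N/G; 5:E/L; 8:A/M; 13:E/G; 14:L/F; 17:A/N.
p = 6/18 = 0.333333.
d = −ln(1 − 0.333333) = −ln(0.666667) = 0.4055.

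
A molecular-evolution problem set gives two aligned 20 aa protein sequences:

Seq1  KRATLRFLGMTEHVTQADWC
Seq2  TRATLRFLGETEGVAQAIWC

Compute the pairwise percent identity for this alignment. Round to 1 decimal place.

Mismatches occur at site 1 (K→T), site 10 (M→E), site 13 (H→G), site 15 (T→A), site 18 (D→I).
15 of the 20 sites match, so the percent identity is 15/20 × 100 = 75.0%.

75.0%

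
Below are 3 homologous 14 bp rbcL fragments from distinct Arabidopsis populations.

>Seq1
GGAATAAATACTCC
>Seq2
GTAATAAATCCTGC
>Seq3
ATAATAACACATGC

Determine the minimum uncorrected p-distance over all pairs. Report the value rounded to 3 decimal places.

0.214

Pairwise Hamming distances:
  Seq1 vs Seq2: 3
  Seq1 vs Seq3: 7
  Seq2 vs Seq3: 4
The smallest is 3 mismatches, between Seq1 and Seq2; p = 3/14 = 0.214.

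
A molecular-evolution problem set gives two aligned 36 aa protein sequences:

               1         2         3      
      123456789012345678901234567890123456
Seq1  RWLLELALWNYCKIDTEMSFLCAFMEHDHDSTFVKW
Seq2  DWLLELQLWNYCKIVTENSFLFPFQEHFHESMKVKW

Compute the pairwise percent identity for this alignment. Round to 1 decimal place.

69.4%

The sequences differ at positions 1 (R/D), 7 (A/Q), 15 (D/V), 18 (M/N), 22 (C/F), 23 (A/P), 25 (M/Q), 28 (D/F), 30 (D/E), 32 (T/M), 33 (F/K).
25 of the 36 sites match, so the percent identity is 25/36 × 100 = 69.4%.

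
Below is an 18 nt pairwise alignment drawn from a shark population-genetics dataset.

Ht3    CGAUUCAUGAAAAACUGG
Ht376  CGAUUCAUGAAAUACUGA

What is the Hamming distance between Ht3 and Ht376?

2

The sequences differ at positions 13 (A/U), 18 (G/A).
That gives 2 mismatches out of 18 aligned sites, so the Hamming distance is 2.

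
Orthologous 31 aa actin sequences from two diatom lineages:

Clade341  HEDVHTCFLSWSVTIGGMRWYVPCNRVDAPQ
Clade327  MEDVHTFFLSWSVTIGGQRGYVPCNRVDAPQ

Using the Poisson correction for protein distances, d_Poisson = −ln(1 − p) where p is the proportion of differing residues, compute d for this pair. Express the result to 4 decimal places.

Differing sites — 1:H/M; 7:C/F; 18:M/Q; 20:W/G.
p = 4/31 = 0.129032.
d = −ln(1 − 0.129032) = −ln(0.870968) = 0.1382.

0.1382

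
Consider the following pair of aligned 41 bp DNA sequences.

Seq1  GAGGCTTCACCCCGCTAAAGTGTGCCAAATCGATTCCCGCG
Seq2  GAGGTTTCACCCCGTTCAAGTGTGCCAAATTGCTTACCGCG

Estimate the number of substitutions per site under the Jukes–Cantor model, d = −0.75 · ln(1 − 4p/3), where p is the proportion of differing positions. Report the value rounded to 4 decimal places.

0.1628

Differing sites — 5:C/T; 15:C/T; 17:A/C; 31:C/T; 33:A/C; 36:C/A.
p = 6/41 = 0.146341.
d = −0.75 · ln(1 − (4/3)·0.146341) = −0.75 · ln(0.804879) = −0.75 · (-0.217063) = 0.1628.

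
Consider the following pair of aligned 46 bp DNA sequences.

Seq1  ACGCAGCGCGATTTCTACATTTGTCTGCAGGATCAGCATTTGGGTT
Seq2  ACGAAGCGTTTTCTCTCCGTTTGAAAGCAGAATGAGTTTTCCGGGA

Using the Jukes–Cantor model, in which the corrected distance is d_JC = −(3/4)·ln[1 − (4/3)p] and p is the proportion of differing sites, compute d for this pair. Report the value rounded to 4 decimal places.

0.5532

The sequences differ at positions 4 (C/A), 9 (C/T), 10 (G/T), 11 (A/T), 13 (T/C), 17 (A/C), 19 (A/G), 24 (T/A), 25 (C/A), 26 (T/A), 31 (G/A), 34 (C/G), 37 (C/T), 38 (A/T), 41 (T/C), 42 (G/C), 45 (T/G), 46 (T/A).
p = 18/46 = 0.391304.
d = −0.75 · ln(1 − (4/3)·0.391304) = −0.75 · ln(0.478261) = −0.75 · (-0.737599) = 0.5532.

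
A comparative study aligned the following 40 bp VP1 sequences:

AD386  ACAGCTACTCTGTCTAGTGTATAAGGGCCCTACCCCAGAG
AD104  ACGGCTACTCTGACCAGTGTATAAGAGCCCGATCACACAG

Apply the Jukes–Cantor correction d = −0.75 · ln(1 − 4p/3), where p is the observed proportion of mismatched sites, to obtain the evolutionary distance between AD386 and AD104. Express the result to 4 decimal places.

0.2326

Differing sites — 3:A/G; 13:T/A; 15:T/C; 26:G/A; 31:T/G; 33:C/T; 35:C/A; 38:G/C.
p = 8/40 = 0.200000.
d = −0.75 · ln(1 − (4/3)·0.200000) = −0.75 · ln(0.733333) = −0.75 · (-0.310155) = 0.2326.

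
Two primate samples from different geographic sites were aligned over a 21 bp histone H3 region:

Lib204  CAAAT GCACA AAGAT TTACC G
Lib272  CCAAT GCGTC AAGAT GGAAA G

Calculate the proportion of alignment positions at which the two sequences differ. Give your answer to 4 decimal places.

Mismatches occur at site 2 (A/C), site 8 (A/G), site 9 (C/T), site 10 (A/C), site 16 (T/G), site 17 (T/G), site 19 (C/A), site 20 (C/A).
There are 8 differences over 21 sites, so p = 8/21 = 0.3810.

0.3810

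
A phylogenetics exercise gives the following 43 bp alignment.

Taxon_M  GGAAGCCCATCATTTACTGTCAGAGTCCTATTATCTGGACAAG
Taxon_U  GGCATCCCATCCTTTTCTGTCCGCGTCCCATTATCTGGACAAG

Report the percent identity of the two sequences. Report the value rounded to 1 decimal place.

Differing sites — 3:A/C; 5:G/T; 12:A/C; 16:A/T; 22:A/C; 24:A/C; 29:T/C.
36 of the 43 sites match, so the percent identity is 36/43 × 100 = 83.7%.

83.7%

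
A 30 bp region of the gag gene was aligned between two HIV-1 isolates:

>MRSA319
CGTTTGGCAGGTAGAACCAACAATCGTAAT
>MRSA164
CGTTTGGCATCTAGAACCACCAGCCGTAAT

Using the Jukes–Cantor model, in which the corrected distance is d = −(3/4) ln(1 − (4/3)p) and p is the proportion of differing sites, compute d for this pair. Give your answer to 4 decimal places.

0.1885

Differing sites — 10:G/T; 11:G/C; 20:A/C; 23:A/G; 24:T/C.
p = 5/30 = 0.166667.
d = −0.75 · ln(1 − (4/3)·0.166667) = −0.75 · ln(0.777777) = −0.75 · (-0.251315) = 0.1885.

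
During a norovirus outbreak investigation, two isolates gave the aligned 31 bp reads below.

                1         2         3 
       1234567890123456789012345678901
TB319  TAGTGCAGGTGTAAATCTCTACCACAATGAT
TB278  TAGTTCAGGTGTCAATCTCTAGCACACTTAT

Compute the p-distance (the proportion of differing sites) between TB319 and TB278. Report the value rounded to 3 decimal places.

0.161

The sequences differ at positions 5 (G/T), 13 (A/C), 22 (C/G), 27 (A/C), 29 (G/T).
There are 5 differences over 31 sites, so p = 5/31 = 0.161.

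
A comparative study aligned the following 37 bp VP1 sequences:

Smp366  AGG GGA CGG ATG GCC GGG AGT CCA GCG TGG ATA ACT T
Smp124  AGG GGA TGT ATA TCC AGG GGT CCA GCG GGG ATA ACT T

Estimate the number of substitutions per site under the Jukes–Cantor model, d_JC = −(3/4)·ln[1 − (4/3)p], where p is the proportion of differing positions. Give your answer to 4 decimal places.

Mismatches occur at site 7 (C↔T), site 9 (G↔T), site 12 (G↔A), site 13 (G↔T), site 16 (G↔A), site 19 (A↔G), site 28 (T↔G).
p = 7/37 = 0.189189.
d = −0.75 · ln(1 − (4/3)·0.189189) = −0.75 · ln(0.747748) = −0.75 · (-0.290689) = 0.2180.

0.2180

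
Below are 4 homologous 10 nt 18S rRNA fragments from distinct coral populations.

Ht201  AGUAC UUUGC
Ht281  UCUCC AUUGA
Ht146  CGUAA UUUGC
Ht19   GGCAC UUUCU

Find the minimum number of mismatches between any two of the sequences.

Pairwise Hamming distances:
  Ht201 vs Ht281: 5
  Ht201 vs Ht146: 2
  Ht201 vs Ht19: 4
  Ht281 vs Ht146: 6
  Ht281 vs Ht19: 7
  Ht146 vs Ht19: 5
The smallest is 2, between Ht201 and Ht146.

2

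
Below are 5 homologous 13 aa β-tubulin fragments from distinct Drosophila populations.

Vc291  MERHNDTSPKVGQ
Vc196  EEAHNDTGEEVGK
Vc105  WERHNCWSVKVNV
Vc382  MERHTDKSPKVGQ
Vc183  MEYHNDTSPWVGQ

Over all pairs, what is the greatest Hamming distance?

9

Pairwise Hamming distances:
  Vc291 vs Vc196: 6
  Vc291 vs Vc105: 6
  Vc291 vs Vc382: 2
  Vc291 vs Vc183: 2
  Vc196 vs Vc105: 9
  Vc196 vs Vc382: 8
  Vc196 vs Vc183: 6
  Vc105 vs Vc382: 7
  Vc105 vs Vc183: 8
  Vc382 vs Vc183: 4
The largest is 9, between Vc196 and Vc105.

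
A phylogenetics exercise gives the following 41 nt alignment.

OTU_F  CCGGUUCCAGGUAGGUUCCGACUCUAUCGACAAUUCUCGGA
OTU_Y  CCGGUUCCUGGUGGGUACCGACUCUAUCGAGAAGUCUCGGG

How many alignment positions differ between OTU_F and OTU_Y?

6

Differing sites — 9:A/U; 13:A/G; 17:U/A; 31:C/G; 34:U/G; 41:A/G.
That gives 6 mismatches out of 41 aligned sites, so the Hamming distance is 6.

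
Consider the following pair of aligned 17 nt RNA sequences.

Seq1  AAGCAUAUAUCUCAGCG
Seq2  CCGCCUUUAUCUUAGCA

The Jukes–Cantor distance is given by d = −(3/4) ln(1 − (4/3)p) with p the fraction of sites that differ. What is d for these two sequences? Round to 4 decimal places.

Mismatches occur at site 1 (A/C), site 2 (A/C), site 5 (A/C), site 7 (A/U), site 13 (C/U), site 17 (G/A).
p = 6/17 = 0.352941.
d = −0.75 · ln(1 − (4/3)·0.352941) = −0.75 · ln(0.529412) = −0.75 · (-0.635988) = 0.4770.

0.4770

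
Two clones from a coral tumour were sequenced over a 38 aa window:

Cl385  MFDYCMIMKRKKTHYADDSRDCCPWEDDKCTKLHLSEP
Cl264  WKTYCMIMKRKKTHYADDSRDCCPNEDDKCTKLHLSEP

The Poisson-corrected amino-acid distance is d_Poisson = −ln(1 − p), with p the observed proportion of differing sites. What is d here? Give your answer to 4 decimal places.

0.1112

The sequences differ at positions 1 (M/W), 2 (F/K), 3 (D/T), 25 (W/N).
p = 4/38 = 0.105263.
d = −ln(1 − 0.105263) = −ln(0.894737) = 0.1112.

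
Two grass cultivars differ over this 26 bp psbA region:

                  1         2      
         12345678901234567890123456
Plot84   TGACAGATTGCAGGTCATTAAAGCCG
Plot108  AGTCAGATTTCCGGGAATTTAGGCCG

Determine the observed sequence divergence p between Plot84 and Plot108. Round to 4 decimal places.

0.3077

Mismatches occur at site 1 (T→A), site 3 (A→T), site 10 (G→T), site 12 (A→C), site 15 (T→G), site 16 (C→A), site 20 (A→T), site 22 (A→G).
There are 8 differences over 26 sites, so p = 8/26 = 0.3077.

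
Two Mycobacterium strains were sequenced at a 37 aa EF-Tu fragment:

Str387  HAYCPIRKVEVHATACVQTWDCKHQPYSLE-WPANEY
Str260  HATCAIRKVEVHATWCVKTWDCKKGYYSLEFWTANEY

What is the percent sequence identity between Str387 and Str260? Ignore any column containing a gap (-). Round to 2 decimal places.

Excluding the 1 gap column leaves 36 comparable sites.
Mismatches occur at site 3 (Y→T), site 5 (P→A), site 15 (A→W), site 18 (Q→K), site 24 (H→K), site 25 (Q→G), site 26 (P→Y), site 33 (P→T).
28 of the 36 comparable sites match, so the percent identity is 28/36 × 100 = 77.78%.

77.78%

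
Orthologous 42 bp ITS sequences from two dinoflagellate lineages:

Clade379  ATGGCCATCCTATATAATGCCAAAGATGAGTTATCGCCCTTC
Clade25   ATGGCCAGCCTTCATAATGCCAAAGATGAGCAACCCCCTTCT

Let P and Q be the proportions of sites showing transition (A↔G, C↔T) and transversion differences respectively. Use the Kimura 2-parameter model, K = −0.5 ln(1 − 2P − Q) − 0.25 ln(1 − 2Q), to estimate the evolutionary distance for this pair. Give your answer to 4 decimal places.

0.2926

Differing sites — 8:T/G (Tv); 12:A/T (Tv); 13:T/C (Ti); 31:T/C (Ti); 32:T/A (Tv); 34:T/C (Ti); 36:G/C (Tv); 39:C/T (Ti); 41:T/C (Ti); 42:C/T (Ti).
Of the 10 differences, 6 transitions and 4 transversions over 42 sites: P = 6/42 = 0.142857, Q = 4/42 = 0.095238.
d = −0.5·ln(0.619048) − 0.25·ln(0.809524) = −0.5·(-0.479572) − 0.25·(-0.211309) = 0.2926.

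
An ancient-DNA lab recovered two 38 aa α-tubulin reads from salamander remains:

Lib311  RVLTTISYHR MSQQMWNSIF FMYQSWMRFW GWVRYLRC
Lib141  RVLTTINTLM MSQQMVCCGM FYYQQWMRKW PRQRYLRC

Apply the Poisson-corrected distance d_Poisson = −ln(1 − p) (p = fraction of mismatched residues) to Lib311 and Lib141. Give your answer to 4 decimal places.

Mismatches occur at site 7 (S→N), site 8 (Y→T), site 9 (H→L), site 10 (R→M), site 16 (W→V), site 17 (N→C), site 18 (S→C), site 19 (I→G), site 20 (F→M), site 22 (M→Y), site 25 (S→Q), site 29 (F→K), site 31 (G→P), site 32 (W→R), site 33 (V→Q).
p = 15/38 = 0.394737.
d = −ln(1 − 0.394737) = −ln(0.605263) = 0.5021.

0.5021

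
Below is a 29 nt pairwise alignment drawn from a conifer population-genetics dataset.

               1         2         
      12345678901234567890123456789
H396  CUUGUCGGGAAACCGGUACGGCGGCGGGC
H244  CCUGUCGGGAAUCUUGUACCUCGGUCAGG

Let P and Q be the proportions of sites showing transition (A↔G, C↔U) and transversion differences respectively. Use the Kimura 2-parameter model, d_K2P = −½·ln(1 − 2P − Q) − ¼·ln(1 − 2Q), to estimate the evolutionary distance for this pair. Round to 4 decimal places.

0.4631

Differing sites — 2:U/C (Ti); 12:A/U (Tv); 14:C/U (Ti); 15:G/U (Tv); 20:G/C (Tv); 21:G/U (Tv); 25:C/U (Ti); 26:G/C (Tv); 27:G/A (Ti); 29:C/G (Tv).
Of the 10 differences, 4 transitions and 6 transversions over 29 sites: P = 4/29 = 0.137931, Q = 6/29 = 0.206897.
d = −0.5·ln(0.517241) − 0.25·ln(0.586206) = −0.5·(-0.659246) − 0.25·(-0.534084) = 0.4631.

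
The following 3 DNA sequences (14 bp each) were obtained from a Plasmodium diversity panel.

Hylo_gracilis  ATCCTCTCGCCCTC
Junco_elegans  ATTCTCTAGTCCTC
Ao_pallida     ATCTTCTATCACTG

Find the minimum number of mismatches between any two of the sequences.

Pairwise Hamming distances:
  Hylo_gracilis vs Junco_elegans: 3
  Hylo_gracilis vs Ao_pallida: 5
  Junco_elegans vs Ao_pallida: 6
The smallest is 3, between Hylo_gracilis and Junco_elegans.

3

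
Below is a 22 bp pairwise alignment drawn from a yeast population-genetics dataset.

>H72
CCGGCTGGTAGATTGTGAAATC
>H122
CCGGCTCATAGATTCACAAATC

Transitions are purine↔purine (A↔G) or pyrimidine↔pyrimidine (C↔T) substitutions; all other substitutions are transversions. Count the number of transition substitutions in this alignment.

1

Differing sites — 7:G/C (Tv); 8:G/A (Ti); 15:G/C (Tv); 16:T/A (Tv); 17:G/C (Tv).
Of the 5 differences, 1 transition and 4 transversions, so the answer is 1.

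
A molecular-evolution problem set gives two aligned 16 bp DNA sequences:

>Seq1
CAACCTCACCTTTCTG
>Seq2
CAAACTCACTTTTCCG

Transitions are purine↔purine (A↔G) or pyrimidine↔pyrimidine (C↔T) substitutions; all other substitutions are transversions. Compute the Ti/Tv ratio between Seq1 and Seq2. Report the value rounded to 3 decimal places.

Mismatches occur at site 4 (C/A, transversion), site 10 (C/T, transition), site 15 (T/C, transition).
Of the 3 differences, 2 transitions and 1 transversion, so Ti/Tv = 2/1 = 2.000.

2.000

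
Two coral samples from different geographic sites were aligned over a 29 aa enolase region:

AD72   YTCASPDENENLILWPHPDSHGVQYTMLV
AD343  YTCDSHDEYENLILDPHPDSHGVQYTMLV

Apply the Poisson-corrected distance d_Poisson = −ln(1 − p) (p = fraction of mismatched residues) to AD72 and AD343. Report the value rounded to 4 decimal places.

0.1484

The sequences differ at positions 4 (A/D), 6 (P/H), 9 (N/Y), 15 (W/D).
p = 4/29 = 0.137931.
d = −ln(1 − 0.137931) = −ln(0.862069) = 0.1484.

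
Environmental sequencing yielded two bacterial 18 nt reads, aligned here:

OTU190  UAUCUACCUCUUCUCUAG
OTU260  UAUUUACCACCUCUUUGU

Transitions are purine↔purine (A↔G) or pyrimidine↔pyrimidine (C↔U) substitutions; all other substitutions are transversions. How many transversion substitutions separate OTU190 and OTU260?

2

Differing sites — 4:C/U (Ti); 9:U/A (Tv); 11:U/C (Ti); 15:C/U (Ti); 17:A/G (Ti); 18:G/U (Tv).
Of the 6 differences, 4 transitions and 2 transversions, so the answer is 2.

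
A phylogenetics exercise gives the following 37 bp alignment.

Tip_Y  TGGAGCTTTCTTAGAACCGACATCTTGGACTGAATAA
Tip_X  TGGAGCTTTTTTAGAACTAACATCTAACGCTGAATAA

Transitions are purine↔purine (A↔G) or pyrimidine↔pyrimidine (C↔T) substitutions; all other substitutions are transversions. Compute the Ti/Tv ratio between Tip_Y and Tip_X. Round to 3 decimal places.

Differing sites — 10:C/T (Ti); 18:C/T (Ti); 19:G/A (Ti); 26:T/A (Tv); 27:G/A (Ti); 28:G/C (Tv); 29:A/G (Ti).
Of the 7 differences, 5 transitions and 2 transversions, so Ti/Tv = 5/2 = 2.500.

2.500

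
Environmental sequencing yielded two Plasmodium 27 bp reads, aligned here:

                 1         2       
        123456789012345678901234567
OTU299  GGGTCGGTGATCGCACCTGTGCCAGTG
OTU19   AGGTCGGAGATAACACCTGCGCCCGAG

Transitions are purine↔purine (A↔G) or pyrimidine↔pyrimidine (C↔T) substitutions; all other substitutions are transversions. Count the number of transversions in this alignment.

4

The sequences differ at positions 1 (G/A, transition), 8 (T/A, transversion), 12 (C/A, transversion), 13 (G/A, transition), 20 (T/C, transition), 24 (A/C, transversion), 26 (T/A, transversion).
Of the 7 differences, 3 transitions and 4 transversions, so the answer is 4.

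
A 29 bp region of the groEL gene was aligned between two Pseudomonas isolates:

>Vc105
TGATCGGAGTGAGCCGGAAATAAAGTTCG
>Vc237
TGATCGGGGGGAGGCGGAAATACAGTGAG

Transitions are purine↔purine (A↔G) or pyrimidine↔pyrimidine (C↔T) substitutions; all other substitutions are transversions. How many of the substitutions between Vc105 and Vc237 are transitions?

The sequences differ at positions 8 (A/G, transition), 10 (T/G, transversion), 14 (C/G, transversion), 23 (A/C, transversion), 27 (T/G, transversion), 28 (C/A, transversion).
Of the 6 differences, 1 transition and 5 transversions, so the answer is 1.

1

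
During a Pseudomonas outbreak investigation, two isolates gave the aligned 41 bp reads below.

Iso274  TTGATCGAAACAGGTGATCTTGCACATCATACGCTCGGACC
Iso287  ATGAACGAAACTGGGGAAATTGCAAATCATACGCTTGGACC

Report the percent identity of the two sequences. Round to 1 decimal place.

80.5%

Mismatches occur at site 1 (T/A), site 5 (T/A), site 12 (A/T), site 15 (T/G), site 18 (T/A), site 19 (C/A), site 25 (C/A), site 36 (C/T).
33 of the 41 sites match, so the percent identity is 33/41 × 100 = 80.5%.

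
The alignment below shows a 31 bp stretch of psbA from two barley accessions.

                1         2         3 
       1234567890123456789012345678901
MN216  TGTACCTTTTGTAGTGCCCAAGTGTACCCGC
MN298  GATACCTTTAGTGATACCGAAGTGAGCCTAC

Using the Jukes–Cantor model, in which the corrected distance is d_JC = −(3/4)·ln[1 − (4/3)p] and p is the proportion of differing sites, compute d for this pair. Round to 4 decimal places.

The sequences differ at positions 1 (T/G), 2 (G/A), 10 (T/A), 13 (A/G), 14 (G/A), 16 (G/A), 19 (C/G), 25 (T/A), 26 (A/G), 29 (C/T), 30 (G/A).
p = 11/31 = 0.354839.
d = −0.75 · ln(1 − (4/3)·0.354839) = −0.75 · ln(0.526881) = −0.75 · (-0.640781) = 0.4806.

0.4806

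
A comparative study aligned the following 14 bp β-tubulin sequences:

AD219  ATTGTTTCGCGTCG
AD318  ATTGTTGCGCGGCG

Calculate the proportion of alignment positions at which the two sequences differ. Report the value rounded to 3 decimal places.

0.143

The sequences differ at positions 7 (T/G), 12 (T/G).
There are 2 differences over 14 sites, so p = 2/14 = 0.143.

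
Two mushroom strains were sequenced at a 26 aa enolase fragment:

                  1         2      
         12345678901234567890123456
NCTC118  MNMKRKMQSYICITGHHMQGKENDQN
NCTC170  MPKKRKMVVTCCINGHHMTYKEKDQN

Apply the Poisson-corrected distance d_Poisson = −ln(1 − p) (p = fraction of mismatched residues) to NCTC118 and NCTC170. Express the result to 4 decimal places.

0.4855

Differing sites — 2:N/P; 3:M/K; 8:Q/V; 9:S/V; 10:Y/T; 11:I/C; 14:T/N; 19:Q/T; 20:G/Y; 23:N/K.
p = 10/26 = 0.384615.
d = −ln(1 − 0.384615) = −ln(0.615385) = 0.4855.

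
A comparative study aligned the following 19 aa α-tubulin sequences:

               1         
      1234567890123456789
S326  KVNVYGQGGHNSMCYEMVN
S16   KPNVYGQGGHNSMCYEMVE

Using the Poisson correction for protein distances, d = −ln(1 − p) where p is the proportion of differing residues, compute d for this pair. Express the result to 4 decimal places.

0.1112

Differing sites — 2:V/P; 19:N/E.
p = 2/19 = 0.105263.
d = −ln(1 − 0.105263) = −ln(0.894737) = 0.1112.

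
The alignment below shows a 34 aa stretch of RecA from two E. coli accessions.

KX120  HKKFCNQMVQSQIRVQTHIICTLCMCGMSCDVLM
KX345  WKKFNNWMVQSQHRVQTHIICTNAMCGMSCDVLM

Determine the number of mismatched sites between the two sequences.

6

Mismatches occur at site 1 (H↔W), site 5 (C↔N), site 7 (Q↔W), site 13 (I↔H), site 23 (L↔N), site 24 (C↔A).
That gives 6 mismatches out of 34 aligned sites, so the Hamming distance is 6.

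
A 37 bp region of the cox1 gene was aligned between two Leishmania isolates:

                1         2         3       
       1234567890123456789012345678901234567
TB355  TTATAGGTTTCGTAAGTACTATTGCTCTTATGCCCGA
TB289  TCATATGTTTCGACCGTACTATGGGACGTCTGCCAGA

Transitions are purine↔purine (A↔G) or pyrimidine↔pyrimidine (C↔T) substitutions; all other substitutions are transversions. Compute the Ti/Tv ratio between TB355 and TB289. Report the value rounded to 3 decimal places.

0.100

Mismatches occur at site 2 (T/C, transition), site 6 (G/T, transversion), site 13 (T/A, transversion), site 14 (A/C, transversion), site 15 (A/C, transversion), site 23 (T/G, transversion), site 25 (C/G, transversion), site 26 (T/A, transversion), site 28 (T/G, transversion), site 30 (A/C, transversion), site 35 (C/A, transversion).
Of the 11 differences, 1 transition and 10 transversions, so Ti/Tv = 1/10 = 0.100.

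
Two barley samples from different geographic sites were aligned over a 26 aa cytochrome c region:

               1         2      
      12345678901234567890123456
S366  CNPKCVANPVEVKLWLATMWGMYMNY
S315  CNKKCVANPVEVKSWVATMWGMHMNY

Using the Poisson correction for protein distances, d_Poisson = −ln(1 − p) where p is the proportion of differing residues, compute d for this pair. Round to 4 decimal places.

0.1671

Differing sites — 3:P/K; 14:L/S; 16:L/V; 23:Y/H.
p = 4/26 = 0.153846.
d = −ln(1 − 0.153846) = −ln(0.846154) = 0.1671.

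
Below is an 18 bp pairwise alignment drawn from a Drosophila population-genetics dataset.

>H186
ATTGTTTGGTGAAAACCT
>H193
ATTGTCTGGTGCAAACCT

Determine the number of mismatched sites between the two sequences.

2

Mismatches occur at site 6 (T→C), site 12 (A→C).
That gives 2 mismatches out of 18 aligned sites, so the Hamming distance is 2.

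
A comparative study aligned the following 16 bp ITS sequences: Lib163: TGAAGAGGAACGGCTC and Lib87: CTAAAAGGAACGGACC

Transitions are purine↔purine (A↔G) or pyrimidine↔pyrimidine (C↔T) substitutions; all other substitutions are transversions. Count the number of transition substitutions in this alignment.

Differing sites — 1:T/C (Ti); 2:G/T (Tv); 5:G/A (Ti); 14:C/A (Tv); 15:T/C (Ti).
Of the 5 differences, 3 transitions and 2 transversions, so the answer is 3.

3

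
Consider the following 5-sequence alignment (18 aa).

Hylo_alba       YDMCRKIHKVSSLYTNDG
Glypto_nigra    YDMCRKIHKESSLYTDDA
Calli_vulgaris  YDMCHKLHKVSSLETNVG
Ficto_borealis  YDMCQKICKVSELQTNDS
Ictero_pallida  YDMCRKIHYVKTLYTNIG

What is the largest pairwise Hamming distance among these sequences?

Pairwise Hamming distances:
  Hylo_alba vs Glypto_nigra: 3
  Hylo_alba vs Calli_vulgaris: 4
  Hylo_alba vs Ficto_borealis: 5
  Hylo_alba vs Ictero_pallida: 4
  Glypto_nigra vs Calli_vulgaris: 7
  Glypto_nigra vs Ficto_borealis: 7
  Glypto_nigra vs Ictero_pallida: 7
  Calli_vulgaris vs Ficto_borealis: 7
  Calli_vulgaris vs Ictero_pallida: 7
  Ficto_borealis vs Ictero_pallida: 8
The largest is 8, between Ficto_borealis and Ictero_pallida.

8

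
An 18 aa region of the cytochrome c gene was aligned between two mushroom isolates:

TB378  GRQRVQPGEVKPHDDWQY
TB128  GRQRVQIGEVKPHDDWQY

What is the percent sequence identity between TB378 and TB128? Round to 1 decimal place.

A single mismatch occurs at site 7 (P↔I).
17 of the 18 sites match, so the percent identity is 17/18 × 100 = 94.4%.

94.4%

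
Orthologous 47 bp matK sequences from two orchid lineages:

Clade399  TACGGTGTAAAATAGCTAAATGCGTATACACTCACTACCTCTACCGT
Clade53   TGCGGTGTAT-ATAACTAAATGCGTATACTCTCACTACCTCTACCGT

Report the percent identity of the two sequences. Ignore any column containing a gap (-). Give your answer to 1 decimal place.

91.3%

Excluding the 1 gap column leaves 46 comparable sites.
Differing sites — 2:A/G; 10:A/T; 15:G/A; 30:A/T.
42 of the 46 comparable sites match, so the percent identity is 42/46 × 100 = 91.3%.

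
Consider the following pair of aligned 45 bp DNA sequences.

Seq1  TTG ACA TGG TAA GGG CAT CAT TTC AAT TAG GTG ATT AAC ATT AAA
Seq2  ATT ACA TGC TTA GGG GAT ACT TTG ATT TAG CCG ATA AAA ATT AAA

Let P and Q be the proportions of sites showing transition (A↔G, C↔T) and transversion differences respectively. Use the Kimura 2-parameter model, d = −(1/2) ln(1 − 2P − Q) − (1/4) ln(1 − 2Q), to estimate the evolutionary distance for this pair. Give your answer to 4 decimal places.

Differing sites — 1:T/A (Tv); 3:G/T (Tv); 9:G/C (Tv); 11:A/T (Tv); 16:C/G (Tv); 19:C/A (Tv); 20:A/C (Tv); 24:C/G (Tv); 26:A/T (Tv); 31:G/C (Tv); 32:T/C (Ti); 36:T/A (Tv); 39:C/A (Tv).
Of the 13 differences, 1 transition and 12 transversions over 45 sites: P = 1/45 = 0.022222, Q = 12/45 = 0.266667.
d = −0.5·ln(0.688889) − 0.25·ln(0.466666) = −0.5·(-0.372675) − 0.25·(-0.762141) = 0.3769.

0.3769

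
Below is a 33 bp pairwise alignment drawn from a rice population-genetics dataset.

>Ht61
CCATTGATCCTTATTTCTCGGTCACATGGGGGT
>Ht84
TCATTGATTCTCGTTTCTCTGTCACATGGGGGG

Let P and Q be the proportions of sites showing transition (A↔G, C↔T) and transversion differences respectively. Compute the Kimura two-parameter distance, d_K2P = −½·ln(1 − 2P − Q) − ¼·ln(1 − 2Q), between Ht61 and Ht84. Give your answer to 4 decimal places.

Differing sites — 1:C/T (Ti); 9:C/T (Ti); 12:T/C (Ti); 13:A/G (Ti); 20:G/T (Tv); 33:T/G (Tv).
Of the 6 differences, 4 transitions and 2 transversions over 33 sites: P = 4/33 = 0.121212, Q = 2/33 = 0.060606.
d = −0.5·ln(0.696970) − 0.25·ln(0.878788) = −0.5·(-0.361013) − 0.25·(-0.129212) = 0.2128.

0.2128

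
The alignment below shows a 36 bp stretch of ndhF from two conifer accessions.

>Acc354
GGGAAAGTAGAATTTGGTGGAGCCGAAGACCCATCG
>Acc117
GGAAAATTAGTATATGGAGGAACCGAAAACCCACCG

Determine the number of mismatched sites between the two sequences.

Mismatches occur at site 3 (G/A), site 7 (G/T), site 11 (A/T), site 14 (T/A), site 18 (T/A), site 22 (G/A), site 28 (G/A), site 34 (T/C).
That gives 8 mismatches out of 36 aligned sites, so the Hamming distance is 8.

8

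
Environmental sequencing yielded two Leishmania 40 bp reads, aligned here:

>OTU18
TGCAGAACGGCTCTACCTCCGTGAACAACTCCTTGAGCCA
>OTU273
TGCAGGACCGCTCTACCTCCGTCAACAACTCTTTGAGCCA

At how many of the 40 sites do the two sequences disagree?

Mismatches occur at site 6 (A/G), site 9 (G/C), site 23 (G/C), site 32 (C/T).
That gives 4 mismatches out of 40 aligned sites, so the Hamming distance is 4.

4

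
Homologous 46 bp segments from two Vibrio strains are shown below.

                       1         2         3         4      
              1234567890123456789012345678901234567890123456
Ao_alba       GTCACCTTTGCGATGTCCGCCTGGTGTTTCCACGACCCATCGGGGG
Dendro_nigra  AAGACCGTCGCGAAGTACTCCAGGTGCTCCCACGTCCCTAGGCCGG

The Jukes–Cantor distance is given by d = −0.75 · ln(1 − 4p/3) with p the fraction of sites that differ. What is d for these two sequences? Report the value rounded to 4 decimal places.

The sequences differ at positions 1 (G/A), 2 (T/A), 3 (C/G), 7 (T/G), 9 (T/C), 14 (T/A), 17 (C/A), 19 (G/T), 22 (T/A), 27 (T/C), 29 (T/C), 35 (A/T), 39 (A/T), 40 (T/A), 41 (C/G), 43 (G/C), 44 (G/C).
p = 17/46 = 0.369565.
d = −0.75 · ln(1 − (4/3)·0.369565) = −0.75 · ln(0.507247) = −0.75 · (-0.678757) = 0.5091.

0.5091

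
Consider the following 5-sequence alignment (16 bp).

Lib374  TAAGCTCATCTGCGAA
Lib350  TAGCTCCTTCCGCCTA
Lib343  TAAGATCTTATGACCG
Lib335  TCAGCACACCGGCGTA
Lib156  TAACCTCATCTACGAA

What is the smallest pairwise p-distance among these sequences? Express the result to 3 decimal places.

0.125

Pairwise Hamming distances:
  Lib374 vs Lib350: 8
  Lib374 vs Lib343: 7
  Lib374 vs Lib335: 5
  Lib374 vs Lib156: 2
  Lib350 vs Lib343: 9
  Lib350 vs Lib335: 9
  Lib350 vs Lib156: 8
  Lib343 vs Lib335: 11
  Lib343 vs Lib156: 9
  Lib335 vs Lib156: 7
The smallest is 2 mismatches, between Lib374 and Lib156; p = 2/16 = 0.125.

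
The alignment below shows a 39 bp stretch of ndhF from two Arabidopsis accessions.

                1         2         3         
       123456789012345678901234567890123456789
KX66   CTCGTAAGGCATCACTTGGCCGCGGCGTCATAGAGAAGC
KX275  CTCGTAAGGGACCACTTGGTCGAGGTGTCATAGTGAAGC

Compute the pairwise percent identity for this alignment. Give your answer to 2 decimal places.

Mismatches occur at site 10 (C/G), site 12 (T/C), site 20 (C/T), site 23 (C/A), site 26 (C/T), site 34 (A/T).
33 of the 39 sites match, so the percent identity is 33/39 × 100 = 84.62%.

84.62%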